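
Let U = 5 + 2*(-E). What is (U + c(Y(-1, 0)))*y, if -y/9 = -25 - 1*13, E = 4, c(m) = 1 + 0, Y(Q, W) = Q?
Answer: -684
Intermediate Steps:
c(m) = 1
U = -3 (U = 5 + 2*(-1*4) = 5 + 2*(-4) = 5 - 8 = -3)
y = 342 (y = -9*(-25 - 1*13) = -9*(-25 - 13) = -9*(-38) = 342)
(U + c(Y(-1, 0)))*y = (-3 + 1)*342 = -2*342 = -684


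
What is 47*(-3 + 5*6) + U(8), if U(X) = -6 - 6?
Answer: 1257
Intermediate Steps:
U(X) = -12
47*(-3 + 5*6) + U(8) = 47*(-3 + 5*6) - 12 = 47*(-3 + 30) - 12 = 47*27 - 12 = 1269 - 12 = 1257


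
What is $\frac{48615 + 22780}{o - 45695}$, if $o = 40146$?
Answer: $- \frac{71395}{5549} \approx -12.866$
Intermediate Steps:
$\frac{48615 + 22780}{o - 45695} = \frac{48615 + 22780}{40146 - 45695} = \frac{71395}{-5549} = 71395 \left(- \frac{1}{5549}\right) = - \frac{71395}{5549}$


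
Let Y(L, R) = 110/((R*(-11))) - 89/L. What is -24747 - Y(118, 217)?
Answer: -633651189/25606 ≈ -24746.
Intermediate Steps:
Y(L, R) = -89/L - 10/R (Y(L, R) = 110/((-11*R)) - 89/L = 110*(-1/(11*R)) - 89/L = -10/R - 89/L = -89/L - 10/R)
-24747 - Y(118, 217) = -24747 - (-89/118 - 10/217) = -24747 - 1*(-20493/25606) = -24747 + 20493/25606 = -633651189/25606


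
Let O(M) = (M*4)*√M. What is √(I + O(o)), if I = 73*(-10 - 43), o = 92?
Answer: √(-3869 + 736*√23) ≈ 18.419*I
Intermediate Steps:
O(M) = 4*M^(3/2) (O(M) = (4*M)*√M = 4*M^(3/2))
I = -3869 (I = 73*(-53) = -3869)
√(I + O(o)) = √(-3869 + 4*92^(3/2)) = √(-3869 + 4*(184*√23)) = √(-3869 + 736*√23)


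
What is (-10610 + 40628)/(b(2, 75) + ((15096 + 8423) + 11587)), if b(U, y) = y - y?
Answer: 5003/5851 ≈ 0.85507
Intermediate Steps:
b(U, y) = 0
(-10610 + 40628)/(b(2, 75) + ((15096 + 8423) + 11587)) = (-10610 + 40628)/(0 + ((15096 + 8423) + 11587)) = 30018/(0 + (23519 + 11587)) = 30018/(0 + 35106) = 30018/35106 = 30018*(1/35106) = 5003/5851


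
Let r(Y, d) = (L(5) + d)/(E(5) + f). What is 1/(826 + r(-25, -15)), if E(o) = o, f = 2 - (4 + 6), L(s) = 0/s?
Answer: 1/831 ≈ 0.0012034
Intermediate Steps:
L(s) = 0
f = -8 (f = 2 - 1*10 = 2 - 10 = -8)
r(Y, d) = -d/3 (r(Y, d) = (0 + d)/(5 - 8) = d/(-3) = d*(-1/3) = -d/3)
1/(826 + r(-25, -15)) = 1/(826 - 1/3*(-15)) = 1/(826 + 5) = 1/831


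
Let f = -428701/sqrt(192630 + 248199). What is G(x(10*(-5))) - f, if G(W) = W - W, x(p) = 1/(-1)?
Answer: 428701*sqrt(48981)/146943 ≈ 645.68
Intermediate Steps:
x(p) = -1
f = -428701*sqrt(48981)/146943 ≈ -645.68
G(W) = 0
G(x(10*(-5))) - f = 0 - (-428701)*sqrt(48981)/146943 = 0 + 428701*sqrt(48981)/146943 = 428701*sqrt(48981)/146943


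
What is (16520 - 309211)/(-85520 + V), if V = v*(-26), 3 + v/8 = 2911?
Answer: 292691/690384 ≈ 0.42395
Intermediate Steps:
v = 23264 (v = -24 + 8*2911 = -24 + 23288 = 23264)
V = -604864 (V = 23264*(-26) = -604864)
(16520 - 309211)/(-85520 + V) = (16520 - 309211)/(-85520 - 604864) = -292691/(-690384) = -292691*(-1/690384) = 292691/690384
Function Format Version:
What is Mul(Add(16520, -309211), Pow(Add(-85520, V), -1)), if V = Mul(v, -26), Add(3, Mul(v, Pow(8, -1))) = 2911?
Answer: Rational(292691, 690384) ≈ 0.42395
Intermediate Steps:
v = 23264 (v = Add(-24, Mul(8, 2911)) = Add(-24, 23288) = 23264)
V = -604864 (V = Mul(23264, -26) = -604864)
Mul(Add(16520, -309211), Pow(Add(-85520, V), -1)) = Mul(Add(16520, -309211), Pow(Add(-85520, -604864), -1)) = Mul(-292691, Pow(-690384, -1)) = Mul(-292691, Rational(-1, 690384)) = Rational(292691, 690384)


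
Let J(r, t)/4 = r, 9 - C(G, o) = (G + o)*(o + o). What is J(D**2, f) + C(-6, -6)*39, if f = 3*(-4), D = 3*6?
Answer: -3969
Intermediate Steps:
D = 18
C(G, o) = 9 - 2*o*(G + o) (C(G, o) = 9 - (G + o)*(o + o) = 9 - (G + o)*2*o = 9 - 2*o*(G + o))
f = -12
J(r, t) = 4*r
J(D**2, f) + C(-6, -6)*39 = 4*18**2 + (9 - 2*(-6)**2 - 2*(-6)*(-6))*39 = 4*324 + (9 - 2*36 - 72)*39 = 1296 + (9 - 72 - 72)*39 = 1296 - 135*39 = 1296 - 5265 = -3969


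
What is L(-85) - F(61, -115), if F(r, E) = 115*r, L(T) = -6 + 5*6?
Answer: -6991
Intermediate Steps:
L(T) = 24 (L(T) = -6 + 30 = 24)
L(-85) - F(61, -115) = 24 - 115*61 = 24 - 1*7015 = 24 - 7015 = -6991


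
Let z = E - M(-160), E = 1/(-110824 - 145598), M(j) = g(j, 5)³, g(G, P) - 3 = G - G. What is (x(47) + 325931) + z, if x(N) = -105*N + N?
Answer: 82315564751/256422 ≈ 3.2102e+5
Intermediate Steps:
g(G, P) = 3 (g(G, P) = 3 + (G - G) = 3 + 0 = 3)
x(N) = -104*N
M(j) = 27 (M(j) = 3³ = 27)
E = -1/256422 (E = 1/(-256422) = -1/256422 ≈ -3.8998e-6)
z = -6923395/256422 (z = -1/256422 - 1*27 = -1/256422 - 27 = -6923395/256422 ≈ -27.000)
(x(47) + 325931) + z = (-104*47 + 325931) - 6923395/256422 = (-4888 + 325931) - 6923395/256422 = 321043 - 6923395/256422 = 82315564751/256422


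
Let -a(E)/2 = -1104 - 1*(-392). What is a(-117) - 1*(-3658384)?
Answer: 3659808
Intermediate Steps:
a(E) = 1424 (a(E) = -2*(-1104 - 1*(-392)) = -2*(-1104 + 392) = -2*(-712) = 1424)
a(-117) - 1*(-3658384) = 1424 - 1*(-3658384) = 1424 + 3658384 = 3659808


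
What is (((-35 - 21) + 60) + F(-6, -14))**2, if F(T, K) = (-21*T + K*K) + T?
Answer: 102400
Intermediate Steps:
F(T, K) = K**2 - 20*T (F(T, K) = (-21*T + K**2) + T = (K**2 - 21*T) + T = K**2 - 20*T)
(((-35 - 21) + 60) + F(-6, -14))**2 = (((-35 - 21) + 60) + ((-14)**2 - 20*(-6)))**2 = ((-56 + 60) + (196 + 120))**2 = (4 + 316)**2 = 320**2 = 102400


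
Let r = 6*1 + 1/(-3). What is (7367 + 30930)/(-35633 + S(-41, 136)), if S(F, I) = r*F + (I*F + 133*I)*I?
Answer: 16413/713900 ≈ 0.022991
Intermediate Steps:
r = 17/3 (r = 6 - ⅓ = 17/3 ≈ 5.6667)
S(F, I) = 17*F/3 + I*(133*I + F*I) (S(F, I) = 17*F/3 + (I*F + 133*I)*I = 17*F/3 + (F*I + 133*I)*I = 17*F/3 + (133*I + F*I)*I = 17*F/3 + I*(133*I + F*I))
(7367 + 30930)/(-35633 + S(-41, 136)) = (7367 + 30930)/(-35633 + (133*136² + (17/3)*(-41) - 41*136²)) = 38297/(-35633 + (133*18496 - 697/3 - 41*18496)) = 38297/(-35633 + (2459968 - 697/3 - 758336)) = 38297/(-35633 + 5104199/3) = 38297/(4997300/3) = 38297*(3/4997300) = 16413/713900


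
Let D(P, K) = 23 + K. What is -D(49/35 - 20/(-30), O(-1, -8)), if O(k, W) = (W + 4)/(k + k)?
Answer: -25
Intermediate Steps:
O(k, W) = (4 + W)/(2*k) (O(k, W) = (4 + W)/((2*k)) = (4 + W)*(1/(2*k)) = (4 + W)/(2*k))
-D(49/35 - 20/(-30), O(-1, -8)) = -(23 + (1/2)*(4 - 8)/(-1)) = -(23 + (1/2)*(-1)*(-4)) = -(23 + 2) = -1*25 = -25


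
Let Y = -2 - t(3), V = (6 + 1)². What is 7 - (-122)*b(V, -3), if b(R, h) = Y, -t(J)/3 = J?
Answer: 861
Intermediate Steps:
t(J) = -3*J
V = 49 (V = 7² = 49)
Y = 7 (Y = -2 - (-3)*3 = -2 - 1*(-9) = -2 + 9 = 7)
b(R, h) = 7
7 - (-122)*b(V, -3) = 7 - (-122)*7 = 7 - 122*(-7) = 7 + 854 = 861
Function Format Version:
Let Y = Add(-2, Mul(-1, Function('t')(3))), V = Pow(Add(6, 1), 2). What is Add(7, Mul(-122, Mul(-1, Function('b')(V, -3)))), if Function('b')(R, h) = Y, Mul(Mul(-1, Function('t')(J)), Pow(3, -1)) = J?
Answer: 861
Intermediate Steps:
Function('t')(J) = Mul(-3, J)
V = 49 (V = Pow(7, 2) = 49)
Y = 7 (Y = Add(-2, Mul(-1, Mul(-3, 3))) = Add(-2, Mul(-1, -9)) = Add(-2, 9) = 7)
Function('b')(R, h) = 7
Add(7, Mul(-122, Mul(-1, Function('b')(V, -3)))) = Add(7, Mul(-122, Mul(-1, 7))) = Add(7, Mul(-122, -7)) = Add(7, 854) = 861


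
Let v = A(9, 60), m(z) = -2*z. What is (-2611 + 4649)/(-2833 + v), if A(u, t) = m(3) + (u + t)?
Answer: -1019/1385 ≈ -0.73574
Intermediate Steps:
A(u, t) = -6 + t + u (A(u, t) = -2*3 + (u + t) = -6 + (t + u) = -6 + t + u)
v = 63 (v = -6 + 60 + 9 = 63)
(-2611 + 4649)/(-2833 + v) = (-2611 + 4649)/(-2833 + 63) = 2038/(-2770) = 2038*(-1/2770) = -1019/1385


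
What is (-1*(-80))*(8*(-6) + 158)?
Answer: 8800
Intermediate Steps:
(-1*(-80))*(8*(-6) + 158) = 80*(-48 + 158) = 80*110 = 8800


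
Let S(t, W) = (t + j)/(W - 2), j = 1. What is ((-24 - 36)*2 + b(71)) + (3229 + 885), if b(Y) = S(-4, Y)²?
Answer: 2112827/529 ≈ 3994.0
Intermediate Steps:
S(t, W) = (1 + t)/(-2 + W) (S(t, W) = (t + 1)/(W - 2) = (1 + t)/(-2 + W))
b(Y) = 9/(-2 + Y)² (b(Y) = ((1 - 4)/(-2 + Y))² = (-3/(-2 + Y))² = 9/(-2 + Y)²)
((-24 - 36)*2 + b(71)) + (3229 + 885) = ((-24 - 36)*2 + 9/(-2 + 71)²) + (3229 + 885) = (-60*2 + 9/69²) + 4114 = (-120 + 9*(1/4761)) + 4114 = (-120 + 1/529) + 4114 = -63479/529 + 4114 = 2112827/529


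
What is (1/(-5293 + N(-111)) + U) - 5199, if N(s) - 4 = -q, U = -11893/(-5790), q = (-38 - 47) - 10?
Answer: -39072278072/7518315 ≈ -5196.9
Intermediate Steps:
q = -95 (q = -85 - 10 = -95)
U = 11893/5790 (U = -11893*(-1/5790) = 11893/5790 ≈ 2.0541)
N(s) = 99 (N(s) = 4 - 1*(-95) = 4 + 95 = 99)
(1/(-5293 + N(-111)) + U) - 5199 = (1/(-5293 + 99) + 11893/5790) - 5199 = (1/(-5194) + 11893/5790) - 5199 = (-1/5194 + 11893/5790) - 5199 = 15441613/7518315 - 5199 = -39072278072/7518315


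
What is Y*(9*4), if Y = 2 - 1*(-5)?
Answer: 252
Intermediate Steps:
Y = 7 (Y = 2 + 5 = 7)
Y*(9*4) = 7*(9*4) = 7*36 = 252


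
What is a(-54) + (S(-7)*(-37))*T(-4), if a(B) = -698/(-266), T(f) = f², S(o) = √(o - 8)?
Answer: 349/133 - 592*I*√15 ≈ 2.6241 - 2292.8*I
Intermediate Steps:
S(o) = √(-8 + o)
a(B) = 349/133 (a(B) = -698*(-1/266) = 349/133)
a(-54) + (S(-7)*(-37))*T(-4) = 349/133 + (√(-8 - 7)*(-37))*(-4)² = 349/133 + (√(-15)*(-37))*16 = 349/133 + ((I*√15)*(-37))*16 = 349/133 - 37*I*√15*16 = 349/133 - 592*I*√15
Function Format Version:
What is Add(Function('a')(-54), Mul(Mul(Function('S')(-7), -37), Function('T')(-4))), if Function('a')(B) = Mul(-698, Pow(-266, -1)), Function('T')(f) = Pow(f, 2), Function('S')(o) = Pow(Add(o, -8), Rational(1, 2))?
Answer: Add(Rational(349, 133), Mul(-592, I, Pow(15, Rational(1, 2)))) ≈ Add(2.6241, Mul(-2292.8, I))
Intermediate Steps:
Function('S')(o) = Pow(Add(-8, o), Rational(1, 2))
Function('a')(B) = Rational(349, 133) (Function('a')(B) = Mul(-698, Rational(-1, 266)) = Rational(349, 133))
Add(Function('a')(-54), Mul(Mul(Function('S')(-7), -37), Function('T')(-4))) = Add(Rational(349, 133), Mul(Mul(Pow(Add(-8, -7), Rational(1, 2)), -37), Pow(-4, 2))) = Add(Rational(349, 133), Mul(Mul(Pow(-15, Rational(1, 2)), -37), 16)) = Add(Rational(349, 133), Mul(Mul(Mul(I, Pow(15, Rational(1, 2))), -37), 16)) = Add(Rational(349, 133), Mul(Mul(-37, I, Pow(15, Rational(1, 2))), 16)) = Add(Rational(349, 133), Mul(-592, I, Pow(15, Rational(1, 2))))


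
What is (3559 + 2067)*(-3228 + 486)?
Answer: -15426492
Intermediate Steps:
(3559 + 2067)*(-3228 + 486) = 5626*(-2742) = -15426492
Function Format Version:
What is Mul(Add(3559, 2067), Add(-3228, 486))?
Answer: -15426492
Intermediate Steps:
Mul(Add(3559, 2067), Add(-3228, 486)) = Mul(5626, -2742) = -15426492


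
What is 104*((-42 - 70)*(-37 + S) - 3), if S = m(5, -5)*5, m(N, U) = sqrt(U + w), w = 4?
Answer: 430664 - 58240*I ≈ 4.3066e+5 - 58240.0*I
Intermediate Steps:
m(N, U) = sqrt(4 + U) (m(N, U) = sqrt(U + 4) = sqrt(4 + U))
S = 5*I (S = sqrt(4 - 5)*5 = sqrt(-1)*5 = I*5 = 5*I ≈ 5.0*I)
104*((-42 - 70)*(-37 + S) - 3) = 104*((-42 - 70)*(-37 + 5*I) - 3) = 104*(-112*(-37 + 5*I) - 3) = 104*((4144 - 560*I) - 3) = 104*(4141 - 560*I) = 430664 - 58240*I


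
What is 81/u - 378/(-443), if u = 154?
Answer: 94095/68222 ≈ 1.3792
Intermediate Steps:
81/u - 378/(-443) = 81/154 - 378/(-443) = 81*(1/154) - 378*(-1/443) = 81/154 + 378/443 = 94095/68222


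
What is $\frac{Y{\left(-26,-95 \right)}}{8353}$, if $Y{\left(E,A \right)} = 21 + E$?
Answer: $- \frac{5}{8353} \approx -0.00059859$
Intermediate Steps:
$\frac{Y{\left(-26,-95 \right)}}{8353} = \frac{21 - 26}{8353} = \left(-5\right) \frac{1}{8353} = - \frac{5}{8353}$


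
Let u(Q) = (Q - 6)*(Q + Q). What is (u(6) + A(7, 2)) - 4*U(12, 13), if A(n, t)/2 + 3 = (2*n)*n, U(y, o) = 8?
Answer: 158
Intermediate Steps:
A(n, t) = -6 + 4*n**2 (A(n, t) = -6 + 2*((2*n)*n) = -6 + 2*(2*n**2) = -6 + 4*n**2)
u(Q) = 2*Q*(-6 + Q) (u(Q) = (-6 + Q)*(2*Q) = 2*Q*(-6 + Q))
(u(6) + A(7, 2)) - 4*U(12, 13) = (2*6*(-6 + 6) + (-6 + 4*7**2)) - 4*8 = (2*6*0 + (-6 + 4*49)) - 32 = (0 + (-6 + 196)) - 32 = (0 + 190) - 32 = 190 - 32 = 158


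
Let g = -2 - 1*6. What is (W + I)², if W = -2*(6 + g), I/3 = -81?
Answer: 57121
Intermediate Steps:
g = -8 (g = -2 - 6 = -8)
I = -243 (I = 3*(-81) = -243)
W = 4 (W = -2*(6 - 8) = -2*(-2) = 4)
(W + I)² = (4 - 243)² = (-239)² = 57121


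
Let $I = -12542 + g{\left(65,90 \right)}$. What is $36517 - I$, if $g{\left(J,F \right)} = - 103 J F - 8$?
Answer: $651617$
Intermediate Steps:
$g{\left(J,F \right)} = -8 - 103 F J$ ($g{\left(J,F \right)} = - 103 F J - 8 = -8 - 103 F J$)
$I = -615100$ ($I = -12542 - \left(8 + 9270 \cdot 65\right) = -12542 - 602558 = -615100$)
$36517 - I = 36517 - -615100 = 36517 + 615100 = 651617$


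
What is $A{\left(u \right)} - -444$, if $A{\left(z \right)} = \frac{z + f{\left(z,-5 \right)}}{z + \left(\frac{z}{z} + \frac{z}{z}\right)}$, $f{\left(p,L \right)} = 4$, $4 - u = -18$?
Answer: $\frac{5341}{12} \approx 445.08$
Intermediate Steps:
$u = 22$ ($u = 4 - -18 = 4 + 18 = 22$)
$A{\left(z \right)} = \frac{4 + z}{2 + z}$ ($A{\left(z \right)} = \frac{z + 4}{z + \left(\frac{z}{z} + \frac{z}{z}\right)} = \frac{4 + z}{z + \left(1 + 1\right)} = \frac{4 + z}{z + 2} = \frac{4 + z}{2 + z}$)
$A{\left(u \right)} - -444 = \frac{4 + 22}{2 + 22} - -444 = \frac{1}{24} \cdot 26 + 444 = \frac{13}{12} + 444 = \frac{5341}{12}$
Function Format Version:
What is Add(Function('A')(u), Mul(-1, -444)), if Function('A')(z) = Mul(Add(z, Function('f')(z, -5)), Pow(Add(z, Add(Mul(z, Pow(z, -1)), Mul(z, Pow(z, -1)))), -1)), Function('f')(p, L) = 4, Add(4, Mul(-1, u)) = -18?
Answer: Rational(5341, 12) ≈ 445.08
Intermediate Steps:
u = 22 (u = Add(4, Mul(-1, -18)) = Add(4, 18) = 22)
Function('A')(z) = Mul(Pow(Add(2, z), -1), Add(4, z)) (Function('A')(z) = Mul(Add(z, 4), Pow(Add(z, Add(Mul(z, Pow(z, -1)), Mul(z, Pow(z, -1)))), -1)) = Mul(Add(4, z), Pow(Add(z, Add(1, 1)), -1)) = Mul(Add(4, z), Pow(Add(z, 2), -1)) = Mul(Add(4, z), Pow(Add(2, z), -1)) = Mul(Pow(Add(2, z), -1), Add(4, z)))
Add(Function('A')(u), Mul(-1, -444)) = Add(Mul(Pow(Add(2, 22), -1), Add(4, 22)), Mul(-1, -444)) = Add(Mul(Pow(24, -1), 26), 444) = Add(Mul(Rational(1, 24), 26), 444) = Add(Rational(13, 12), 444) = Rational(5341, 12)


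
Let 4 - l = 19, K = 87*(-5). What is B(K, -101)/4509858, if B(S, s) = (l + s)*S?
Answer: 8410/751643 ≈ 0.011189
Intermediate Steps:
K = -435
l = -15 (l = 4 - 1*19 = 4 - 19 = -15)
B(S, s) = S*(-15 + s) (B(S, s) = (-15 + s)*S = S*(-15 + s))
B(K, -101)/4509858 = -435*(-15 - 101)/4509858 = -435*(-116)*(1/4509858) = 50460*(1/4509858) = 8410/751643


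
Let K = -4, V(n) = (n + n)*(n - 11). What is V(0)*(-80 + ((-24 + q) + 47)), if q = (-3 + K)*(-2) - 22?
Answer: 0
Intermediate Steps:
V(n) = 2*n*(-11 + n) (V(n) = (2*n)*(-11 + n) = 2*n*(-11 + n))
q = -8 (q = (-3 - 4)*(-2) - 22 = -7*(-2) - 22 = 14 - 22 = -8)
V(0)*(-80 + ((-24 + q) + 47)) = (2*0*(-11 + 0))*(-80 + ((-24 - 8) + 47)) = (2*0*(-11))*(-80 + (-32 + 47)) = 0*(-80 + 15) = 0*(-65) = 0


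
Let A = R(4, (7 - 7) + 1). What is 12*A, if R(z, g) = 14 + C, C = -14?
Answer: 0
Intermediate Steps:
R(z, g) = 0 (R(z, g) = 14 - 14 = 0)
A = 0
12*A = 12*0 = 0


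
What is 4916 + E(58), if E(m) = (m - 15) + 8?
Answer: 4967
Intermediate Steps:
E(m) = -7 + m (E(m) = (-15 + m) + 8 = -7 + m)
4916 + E(58) = 4916 + (-7 + 58) = 4916 + 51 = 4967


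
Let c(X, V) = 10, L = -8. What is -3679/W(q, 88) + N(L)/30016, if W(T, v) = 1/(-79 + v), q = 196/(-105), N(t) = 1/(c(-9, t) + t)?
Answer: -1987719551/60032 ≈ -33111.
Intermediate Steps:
N(t) = 1/(10 + t)
q = -28/15 (q = 196*(-1/105) = -28/15 ≈ -1.8667)
-3679/W(q, 88) + N(L)/30016 = -3679/(1/(-79 + 88)) + 1/((10 - 8)*30016) = -3679/(1/9) + (1/30016)/2 = -3679/⅑ + (½)*(1/30016) = -3679*9 + 1/60032 = -33111 + 1/60032 = -1987719551/60032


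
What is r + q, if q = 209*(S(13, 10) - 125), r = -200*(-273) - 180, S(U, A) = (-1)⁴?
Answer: 28504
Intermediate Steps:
S(U, A) = 1
r = 54420 (r = 54600 - 180 = 54420)
q = -25916 (q = 209*(1 - 125) = 209*(-124) = -25916)
r + q = 54420 - 25916 = 28504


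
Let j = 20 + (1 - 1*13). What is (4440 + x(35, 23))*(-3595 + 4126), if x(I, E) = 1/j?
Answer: 18861651/8 ≈ 2.3577e+6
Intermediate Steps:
j = 8 (j = 20 + (1 - 13) = 20 - 12 = 8)
x(I, E) = ⅛ (x(I, E) = 1/8 = ⅛)
(4440 + x(35, 23))*(-3595 + 4126) = (4440 + ⅛)*(-3595 + 4126) = (35521/8)*531 = 18861651/8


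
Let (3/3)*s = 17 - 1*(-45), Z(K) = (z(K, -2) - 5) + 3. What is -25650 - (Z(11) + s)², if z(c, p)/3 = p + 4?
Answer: -30006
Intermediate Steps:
z(c, p) = 12 + 3*p (z(c, p) = 3*(p + 4) = 3*(4 + p) = 12 + 3*p)
Z(K) = 4 (Z(K) = ((12 + 3*(-2)) - 5) + 3 = ((12 - 6) - 5) + 3 = (6 - 5) + 3 = 1 + 3 = 4)
s = 62 (s = 17 - 1*(-45) = 17 + 45 = 62)
-25650 - (Z(11) + s)² = -25650 - (4 + 62)² = -25650 - 1*66² = -25650 - 1*4356 = -25650 - 4356 = -30006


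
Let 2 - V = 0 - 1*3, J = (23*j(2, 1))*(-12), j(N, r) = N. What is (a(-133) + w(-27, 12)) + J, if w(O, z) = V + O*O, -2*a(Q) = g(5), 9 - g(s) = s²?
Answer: 190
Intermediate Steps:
J = -552 (J = (23*2)*(-12) = 46*(-12) = -552)
g(s) = 9 - s²
a(Q) = 8 (a(Q) = -(9 - 1*5²)/2 = -(9 - 1*25)/2 = -(9 - 25)/2 = -½*(-16) = 8)
V = 5 (V = 2 - (0 - 1*3) = 2 - (0 - 3) = 2 - 1*(-3) = 2 + 3 = 5)
w(O, z) = 5 + O² (w(O, z) = 5 + O*O = 5 + O²)
(a(-133) + w(-27, 12)) + J = (8 + (5 + (-27)²)) - 552 = (8 + (5 + 729)) - 552 = (8 + 734) - 552 = 742 - 552 = 190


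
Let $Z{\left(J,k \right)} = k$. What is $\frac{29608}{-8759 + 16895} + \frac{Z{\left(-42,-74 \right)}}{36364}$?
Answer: $\frac{67253953}{18491094} \approx 3.6371$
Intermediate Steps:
$\frac{29608}{-8759 + 16895} + \frac{Z{\left(-42,-74 \right)}}{36364} = \frac{29608}{-8759 + 16895} - \frac{74}{36364} = \frac{29608}{8136} - \frac{37}{18182} = 29608 \cdot \frac{1}{8136} - \frac{37}{18182} = \frac{3701}{1017} - \frac{37}{18182} = \frac{67253953}{18491094}$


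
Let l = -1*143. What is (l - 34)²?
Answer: 31329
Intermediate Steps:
l = -143
(l - 34)² = (-143 - 34)² = (-177)² = 31329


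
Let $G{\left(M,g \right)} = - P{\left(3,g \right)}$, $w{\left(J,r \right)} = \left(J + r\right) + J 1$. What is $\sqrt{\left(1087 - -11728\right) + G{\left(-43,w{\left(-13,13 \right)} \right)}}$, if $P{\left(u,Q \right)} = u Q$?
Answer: $\sqrt{12854} \approx 113.38$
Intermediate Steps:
$w{\left(J,r \right)} = r + 2 J$ ($w{\left(J,r \right)} = \left(J + r\right) + J = r + 2 J$)
$P{\left(u,Q \right)} = Q u$
$G{\left(M,g \right)} = - 3 g$ ($G{\left(M,g \right)} = - g 3 = - 3 g$)
$\sqrt{\left(1087 - -11728\right) + G{\left(-43,w{\left(-13,13 \right)} \right)}} = \sqrt{\left(1087 - -11728\right) - 3 \left(13 + 2 \left(-13\right)\right)} = \sqrt{\left(1087 + 11728\right) - 3 \left(13 - 26\right)} = \sqrt{12815 - -39} = \sqrt{12815 + 39} = \sqrt{12854}$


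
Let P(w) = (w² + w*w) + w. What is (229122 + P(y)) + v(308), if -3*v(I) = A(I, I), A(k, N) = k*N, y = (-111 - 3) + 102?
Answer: 593330/3 ≈ 1.9778e+5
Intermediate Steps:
y = -12 (y = -114 + 102 = -12)
P(w) = w + 2*w² (P(w) = (w² + w²) + w = 2*w² + w = w + 2*w²)
A(k, N) = N*k
v(I) = -I²/3 (v(I) = -I*I/3 = -I²/3)
(229122 + P(y)) + v(308) = (229122 - 12*(1 + 2*(-12))) - ⅓*308² = (229122 - 12*(1 - 24)) - ⅓*94864 = (229122 - 12*(-23)) - 94864/3 = (229122 + 276) - 94864/3 = 229398 - 94864/3 = 593330/3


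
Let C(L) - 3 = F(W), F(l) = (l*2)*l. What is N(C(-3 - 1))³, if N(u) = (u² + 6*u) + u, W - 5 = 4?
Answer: 22857944472000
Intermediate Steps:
W = 9 (W = 5 + 4 = 9)
F(l) = 2*l² (F(l) = (2*l)*l = 2*l²)
C(L) = 165 (C(L) = 3 + 2*9² = 3 + 2*81 = 3 + 162 = 165)
N(u) = u² + 7*u
N(C(-3 - 1))³ = (165*(7 + 165))³ = (165*172)³ = 28380³ = 22857944472000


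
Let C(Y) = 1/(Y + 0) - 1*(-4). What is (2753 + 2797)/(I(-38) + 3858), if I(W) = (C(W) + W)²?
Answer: 2671400/2414267 ≈ 1.1065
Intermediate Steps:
C(Y) = 4 + 1/Y (C(Y) = 1/Y + 4 = 4 + 1/Y)
I(W) = (4 + W + 1/W)² (I(W) = ((4 + 1/W) + W)² = (4 + W + 1/W)²)
(2753 + 2797)/(I(-38) + 3858) = (2753 + 2797)/((4 - 38 + 1/(-38))² + 3858) = 5550/((4 - 38 - 1/38)² + 3858) = 5550/((-1293/38)² + 3858) = 5550/(1671849/1444 + 3858) = 5550/(7242801/1444) = 5550*(1444/7242801) = 2671400/2414267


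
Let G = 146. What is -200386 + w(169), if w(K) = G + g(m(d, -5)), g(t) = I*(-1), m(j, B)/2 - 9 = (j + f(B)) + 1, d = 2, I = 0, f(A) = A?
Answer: -200240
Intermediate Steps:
m(j, B) = 20 + 2*B + 2*j (m(j, B) = 18 + 2*((j + B) + 1) = 18 + 2*((B + j) + 1) = 18 + 2*(1 + B + j) = 18 + (2 + 2*B + 2*j) = 20 + 2*B + 2*j)
g(t) = 0 (g(t) = 0*(-1) = 0)
w(K) = 146 (w(K) = 146 + 0 = 146)
-200386 + w(169) = -200386 + 146 = -200240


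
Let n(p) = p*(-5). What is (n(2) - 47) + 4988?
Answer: 4931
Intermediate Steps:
n(p) = -5*p
(n(2) - 47) + 4988 = (-5*2 - 47) + 4988 = (-10 - 47) + 4988 = -57 + 4988 = 4931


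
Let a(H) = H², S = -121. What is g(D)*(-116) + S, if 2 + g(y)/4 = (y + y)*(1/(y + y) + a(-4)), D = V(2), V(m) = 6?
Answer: -88745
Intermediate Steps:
D = 6
g(y) = -8 + 8*y*(16 + 1/(2*y)) (g(y) = -8 + 4*((y + y)*(1/(y + y) + (-4)²)) = -8 + 4*((2*y)*(1/(2*y) + 16)) = -8 + 4*((2*y)*(16 + 1/(2*y))) = -8 + 4*(2*y*(16 + 1/(2*y))) = -8 + 8*y*(16 + 1/(2*y)))
g(D)*(-116) + S = (-4 + 128*6)*(-116) - 121 = (-4 + 768)*(-116) - 121 = 764*(-116) - 121 = -88624 - 121 = -88745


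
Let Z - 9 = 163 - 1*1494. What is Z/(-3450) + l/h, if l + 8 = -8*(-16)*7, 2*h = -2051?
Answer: -1707889/3537975 ≈ -0.48273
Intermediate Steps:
h = -2051/2 (h = (1/2)*(-2051) = -2051/2 ≈ -1025.5)
Z = -1322 (Z = 9 + (163 - 1*1494) = 9 + (163 - 1494) = 9 - 1331 = -1322)
l = 888 (l = -8 - 8*(-16)*7 = -8 + 128*7 = -8 + 896 = 888)
Z/(-3450) + l/h = -1322/(-3450) + 888/(-2051/2) = -1322*(-1/3450) + 888*(-2/2051) = 661/1725 - 1776/2051 = -1707889/3537975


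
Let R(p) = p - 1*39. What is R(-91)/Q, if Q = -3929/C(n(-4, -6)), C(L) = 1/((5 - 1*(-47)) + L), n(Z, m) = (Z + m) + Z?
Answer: 65/74651 ≈ 0.00087072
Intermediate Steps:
n(Z, m) = m + 2*Z
C(L) = 1/(52 + L) (C(L) = 1/((5 + 47) + L) = 1/(52 + L))
R(p) = -39 + p (R(p) = p - 39 = -39 + p)
Q = -149302 (Q = -(180734 - 31432) = -3929/(1/(52 + (-6 - 8))) = -3929/(1/(52 - 14)) = -3929/(1/38) = -3929/1/38 = -3929*38 = -149302)
R(-91)/Q = (-39 - 91)/(-149302) = -130*(-1/149302) = 65/74651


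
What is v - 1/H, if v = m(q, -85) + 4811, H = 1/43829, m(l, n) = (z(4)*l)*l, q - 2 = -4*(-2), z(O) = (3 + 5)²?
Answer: -32618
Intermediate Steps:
z(O) = 64 (z(O) = 8² = 64)
q = 10 (q = 2 - 4*(-2) = 2 + 8 = 10)
m(l, n) = 64*l² (m(l, n) = (64*l)*l = 64*l²)
H = 1/43829 ≈ 2.2816e-5
v = 11211 (v = 64*10² + 4811 = 64*100 + 4811 = 6400 + 4811 = 11211)
v - 1/H = 11211 - 1/1/43829 = 11211 - 1*43829 = 11211 - 43829 = -32618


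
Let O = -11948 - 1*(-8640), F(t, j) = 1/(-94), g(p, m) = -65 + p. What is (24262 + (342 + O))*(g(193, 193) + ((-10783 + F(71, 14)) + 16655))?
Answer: 6005461352/47 ≈ 1.2778e+8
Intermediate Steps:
F(t, j) = -1/94
O = -3308 (O = -11948 + 8640 = -3308)
(24262 + (342 + O))*(g(193, 193) + ((-10783 + F(71, 14)) + 16655)) = (24262 + (342 - 3308))*((-65 + 193) + ((-10783 - 1/94) + 16655)) = (24262 - 2966)*(128 + (-1013603/94 + 16655)) = 21296*(128 + 551967/94) = 21296*(563999/94) = 6005461352/47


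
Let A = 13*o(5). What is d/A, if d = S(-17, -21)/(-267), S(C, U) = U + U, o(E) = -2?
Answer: -7/1157 ≈ -0.0060501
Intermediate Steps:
S(C, U) = 2*U
A = -26 (A = 13*(-2) = -26)
d = 14/89 (d = (2*(-21))/(-267) = -42*(-1/267) = 14/89 ≈ 0.15730)
d/A = (14/89)/(-26) = (14/89)*(-1/26) = -7/1157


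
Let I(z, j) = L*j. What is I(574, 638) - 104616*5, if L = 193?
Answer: -399946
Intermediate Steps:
I(z, j) = 193*j
I(574, 638) - 104616*5 = 193*638 - 104616*5 = 123134 - 1*523080 = 123134 - 523080 = -399946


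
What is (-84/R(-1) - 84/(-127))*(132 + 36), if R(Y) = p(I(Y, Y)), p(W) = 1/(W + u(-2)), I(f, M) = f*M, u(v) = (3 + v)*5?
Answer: -10739232/127 ≈ -84561.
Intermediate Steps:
u(v) = 15 + 5*v
I(f, M) = M*f
p(W) = 1/(5 + W) (p(W) = 1/(W + (15 + 5*(-2))) = 1/(W + (15 - 10)) = 1/(W + 5) = 1/(5 + W))
R(Y) = 1/(5 + Y²) (R(Y) = 1/(5 + Y*Y) = 1/(5 + Y²))
(-84/R(-1) - 84/(-127))*(132 + 36) = (-84/(1/(5 + (-1)²)) - 84/(-127))*(132 + 36) = (-84/(1/(5 + 1)) - 84*(-1/127))*168 = (-84/(1/6) + 84/127)*168 = (-84/⅙ + 84/127)*168 = (-84*6 + 84/127)*168 = (-504 + 84/127)*168 = -63924/127*168 = -10739232/127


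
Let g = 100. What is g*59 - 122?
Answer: 5778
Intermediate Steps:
g*59 - 122 = 100*59 - 122 = 5900 - 122 = 5778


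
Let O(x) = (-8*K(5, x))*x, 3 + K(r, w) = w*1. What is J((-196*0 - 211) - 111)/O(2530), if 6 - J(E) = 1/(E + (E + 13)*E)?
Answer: -119011/1014500660096 ≈ -1.1731e-7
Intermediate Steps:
K(r, w) = -3 + w (K(r, w) = -3 + w*1 = -3 + w)
O(x) = x*(24 - 8*x) (O(x) = (-8*(-3 + x))*x = (24 - 8*x)*x = x*(24 - 8*x))
J(E) = 6 - 1/(E + E*(13 + E)) (J(E) = 6 - 1/(E + (E + 13)*E) = 6 - 1/(E + (13 + E)*E) = 6 - 1/(E + E*(13 + E)))
J((-196*0 - 211) - 111)/O(2530) = ((-1 + 6*((-196*0 - 211) - 111)**2 + 84*((-196*0 - 211) - 111))/(((-196*0 - 211) - 111)*(14 + ((-196*0 - 211) - 111))))/((8*2530*(3 - 1*2530))) = ((-1 + 6*((0 - 211) - 111)**2 + 84*((0 - 211) - 111))/(((0 - 211) - 111)*(14 + ((0 - 211) - 111))))/((8*2530*(3 - 2530))) = ((-1 + 6*(-211 - 111)**2 + 84*(-211 - 111))/((-211 - 111)*(14 + (-211 - 111))))/((8*2530*(-2527))) = ((-1 + 6*(-322)**2 + 84*(-322))/((-322)*(14 - 322)))/(-51146480) = -1/322*(-1 + 6*103684 - 27048)/(-308)*(-1/51146480) = -1/322*(-1/308)*(-1 + 622104 - 27048)*(-1/51146480) = -1/322*(-1/308)*595055*(-1/51146480) = (595055/99176)*(-1/51146480) = -119011/1014500660096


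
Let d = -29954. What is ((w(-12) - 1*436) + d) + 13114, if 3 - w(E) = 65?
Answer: -17338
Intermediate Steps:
w(E) = -62 (w(E) = 3 - 1*65 = 3 - 65 = -62)
((w(-12) - 1*436) + d) + 13114 = ((-62 - 1*436) - 29954) + 13114 = ((-62 - 436) - 29954) + 13114 = (-498 - 29954) + 13114 = -30452 + 13114 = -17338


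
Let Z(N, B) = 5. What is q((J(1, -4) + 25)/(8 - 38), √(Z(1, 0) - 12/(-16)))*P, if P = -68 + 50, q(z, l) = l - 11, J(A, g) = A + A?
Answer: 198 - 9*√23 ≈ 154.84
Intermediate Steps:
J(A, g) = 2*A
q(z, l) = -11 + l
P = -18
q((J(1, -4) + 25)/(8 - 38), √(Z(1, 0) - 12/(-16)))*P = (-11 + √(5 - 12/(-16)))*(-18) = (-11 + √(5 - 12*(-1/16)))*(-18) = (-11 + √(5 + ¾))*(-18) = (-11 + √(23/4))*(-18) = (-11 + √23/2)*(-18) = 198 - 9*√23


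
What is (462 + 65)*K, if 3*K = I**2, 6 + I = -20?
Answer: 356252/3 ≈ 1.1875e+5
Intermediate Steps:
I = -26 (I = -6 - 20 = -26)
K = 676/3 (K = (1/3)*(-26)**2 = (1/3)*676 = 676/3 ≈ 225.33)
(462 + 65)*K = (462 + 65)*(676/3) = 527*(676/3) = 356252/3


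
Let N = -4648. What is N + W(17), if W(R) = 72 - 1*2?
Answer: -4578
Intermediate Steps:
W(R) = 70 (W(R) = 72 - 2 = 70)
N + W(17) = -4648 + 70 = -4578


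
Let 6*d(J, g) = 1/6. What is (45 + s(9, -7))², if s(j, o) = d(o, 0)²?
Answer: 3401339041/1679616 ≈ 2025.1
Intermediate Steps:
d(J, g) = 1/36 (d(J, g) = (⅙)/6 = (⅙)*(⅙) = 1/36)
s(j, o) = 1/1296 (s(j, o) = (1/36)² = 1/1296)
(45 + s(9, -7))² = (45 + 1/1296)² = (58321/1296)² = 3401339041/1679616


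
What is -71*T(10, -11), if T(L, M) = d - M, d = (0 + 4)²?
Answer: -1917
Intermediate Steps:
d = 16 (d = 4² = 16)
T(L, M) = 16 - M
-71*T(10, -11) = -71*(16 - 1*(-11)) = -71*(16 + 11) = -71*27 = -1917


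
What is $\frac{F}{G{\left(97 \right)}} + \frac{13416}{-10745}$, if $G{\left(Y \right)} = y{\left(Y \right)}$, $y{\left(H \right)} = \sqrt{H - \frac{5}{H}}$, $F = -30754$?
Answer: $- \frac{13416}{10745} - \frac{15377 \sqrt{228047}}{2351} \approx -3124.7$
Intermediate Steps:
$G{\left(Y \right)} = \sqrt{Y - \frac{5}{Y}}$
$\frac{F}{G{\left(97 \right)}} + \frac{13416}{-10745} = - \frac{30754}{\sqrt{97 - \frac{5}{97}}} + \frac{13416}{-10745} = - \frac{30754}{\sqrt{97 - \frac{5}{97}}} + 13416 \left(- \frac{1}{10745}\right) = - \frac{30754}{\sqrt{97 - \frac{5}{97}}} - \frac{13416}{10745} = - \frac{30754}{\sqrt{\frac{9404}{97}}} - \frac{13416}{10745} = - \frac{30754}{\frac{2}{97} \sqrt{228047}} - \frac{13416}{10745} = - 30754 \frac{\sqrt{228047}}{4702} - \frac{13416}{10745} = - \frac{15377 \sqrt{228047}}{2351} - \frac{13416}{10745} = - \frac{13416}{10745} - \frac{15377 \sqrt{228047}}{2351}$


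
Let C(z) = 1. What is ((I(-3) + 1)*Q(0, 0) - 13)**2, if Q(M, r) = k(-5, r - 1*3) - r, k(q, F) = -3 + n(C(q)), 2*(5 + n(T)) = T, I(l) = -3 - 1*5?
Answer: 6241/4 ≈ 1560.3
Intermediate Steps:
I(l) = -8 (I(l) = -3 - 5 = -8)
n(T) = -5 + T/2
k(q, F) = -15/2 (k(q, F) = -3 + (-5 + (1/2)*1) = -3 + (-5 + 1/2) = -3 - 9/2 = -15/2)
Q(M, r) = -15/2 - r
((I(-3) + 1)*Q(0, 0) - 13)**2 = ((-8 + 1)*(-15/2 - 1*0) - 13)**2 = (-7*(-15/2 + 0) - 13)**2 = (-7*(-15/2) - 13)**2 = (105/2 - 13)**2 = (79/2)**2 = 6241/4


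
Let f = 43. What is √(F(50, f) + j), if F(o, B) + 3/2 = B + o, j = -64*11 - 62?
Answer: I*√2698/2 ≈ 25.971*I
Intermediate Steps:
j = -766 (j = -704 - 62 = -766)
F(o, B) = -3/2 + B + o (F(o, B) = -3/2 + (B + o) = -3/2 + B + o)
√(F(50, f) + j) = √((-3/2 + 43 + 50) - 766) = √(183/2 - 766) = √(-1349/2) = I*√2698/2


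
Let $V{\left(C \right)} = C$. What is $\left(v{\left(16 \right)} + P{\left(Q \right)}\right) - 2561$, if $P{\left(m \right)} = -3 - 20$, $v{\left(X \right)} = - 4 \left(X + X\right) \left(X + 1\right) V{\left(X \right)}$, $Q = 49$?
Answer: $-37400$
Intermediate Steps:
$v{\left(X \right)} = - 8 X^{2} \left(1 + X\right)$ ($v{\left(X \right)} = - 4 \left(X + X\right) \left(X + 1\right) X = - 4 \cdot 2 X \left(1 + X\right) X = - 8 X \left(1 + X\right) X = - 8 X^{2} \left(1 + X\right)$)
$P{\left(m \right)} = -23$ ($P{\left(m \right)} = -3 - 20 = -23$)
$\left(v{\left(16 \right)} + P{\left(Q \right)}\right) - 2561 = \left(8 \cdot 16^{2} \left(-1 - 16\right) - 23\right) - 2561 = \left(8 \cdot 256 \left(-1 - 16\right) - 23\right) - 2561 = \left(8 \cdot 256 \left(-17\right) - 23\right) - 2561 = \left(-34816 - 23\right) - 2561 = -34839 - 2561 = -37400$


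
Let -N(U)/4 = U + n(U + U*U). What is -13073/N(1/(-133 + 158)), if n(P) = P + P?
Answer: 8170625/308 ≈ 26528.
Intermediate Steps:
n(P) = 2*P
N(U) = -12*U - 8*U² (N(U) = -4*(U + 2*(U + U*U)) = -4*(U + 2*(U + U²)) = -4*(U + (2*U + 2*U²)) = -4*(2*U² + 3*U) = -12*U - 8*U²)
-13073/N(1/(-133 + 158)) = -13073*(-133 + 158)/(4*(-3 - 2/(-133 + 158))) = -13073*25/(4*(-3 - 2/25)) = -13073/(4*(1/25)*(-77/25)) = -13073/(-308/625) = -13073*(-625/308) = 8170625/308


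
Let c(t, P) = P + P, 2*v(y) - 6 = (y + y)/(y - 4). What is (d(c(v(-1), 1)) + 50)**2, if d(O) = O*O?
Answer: 2916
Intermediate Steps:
v(y) = 3 + y/(-4 + y) (v(y) = 3 + ((y + y)/(y - 4))/2 = 3 + ((2*y)/(-4 + y))/2 = 3 + (2*y/(-4 + y))/2 = 3 + y/(-4 + y))
c(t, P) = 2*P
d(O) = O**2
(d(c(v(-1), 1)) + 50)**2 = ((2*1)**2 + 50)**2 = (2**2 + 50)**2 = (4 + 50)**2 = 54**2 = 2916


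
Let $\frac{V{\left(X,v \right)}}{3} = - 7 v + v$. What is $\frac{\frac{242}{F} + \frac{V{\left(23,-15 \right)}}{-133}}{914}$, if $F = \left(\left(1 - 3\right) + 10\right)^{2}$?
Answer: $\frac{7453}{3889984} \approx 0.0019159$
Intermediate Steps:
$V{\left(X,v \right)} = - 18 v$ ($V{\left(X,v \right)} = 3 \left(- 7 v + v\right) = 3 \left(- 6 v\right) = - 18 v$)
$F = 64$ ($F = \left(-2 + 10\right)^{2} = 8^{2} = 64$)
$\frac{\frac{242}{F} + \frac{V{\left(23,-15 \right)}}{-133}}{914} = \frac{\frac{242}{64} + \frac{\left(-18\right) \left(-15\right)}{-133}}{914} = \left(242 \cdot \frac{1}{64} + 270 \left(- \frac{1}{133}\right)\right) \frac{1}{914} = \left(\frac{121}{32} - \frac{270}{133}\right) \frac{1}{914} = \frac{7453}{4256} \cdot \frac{1}{914} = \frac{7453}{3889984}$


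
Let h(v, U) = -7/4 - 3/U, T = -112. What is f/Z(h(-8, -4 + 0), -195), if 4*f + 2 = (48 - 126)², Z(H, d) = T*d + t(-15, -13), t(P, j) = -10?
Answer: 3041/43660 ≈ 0.069652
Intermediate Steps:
h(v, U) = -7/4 - 3/U (h(v, U) = -7*¼ - 3/U = -7/4 - 3/U)
Z(H, d) = -10 - 112*d (Z(H, d) = -112*d - 10 = -10 - 112*d)
f = 3041/2 (f = -½ + (48 - 126)²/4 = -½ + (¼)*(-78)² = -½ + (¼)*6084 = -½ + 1521 = 3041/2 ≈ 1520.5)
f/Z(h(-8, -4 + 0), -195) = 3041/(2*(-10 - 112*(-195))) = 3041/(2*(-10 + 21840)) = (3041/2)/21830 = (3041/2)*(1/21830) = 3041/43660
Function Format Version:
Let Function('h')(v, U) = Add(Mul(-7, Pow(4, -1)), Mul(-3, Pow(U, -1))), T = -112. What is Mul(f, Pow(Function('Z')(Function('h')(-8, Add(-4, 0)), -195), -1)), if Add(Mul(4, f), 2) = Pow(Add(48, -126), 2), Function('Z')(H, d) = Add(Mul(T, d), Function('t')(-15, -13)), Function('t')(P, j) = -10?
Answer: Rational(3041, 43660) ≈ 0.069652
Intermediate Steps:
Function('h')(v, U) = Add(Rational(-7, 4), Mul(-3, Pow(U, -1))) (Function('h')(v, U) = Add(Mul(-7, Rational(1, 4)), Mul(-3, Pow(U, -1))) = Add(Rational(-7, 4), Mul(-3, Pow(U, -1))))
Function('Z')(H, d) = Add(-10, Mul(-112, d)) (Function('Z')(H, d) = Add(Mul(-112, d), -10) = Add(-10, Mul(-112, d)))
f = Rational(3041, 2) (f = Add(Rational(-1, 2), Mul(Rational(1, 4), Pow(Add(48, -126), 2))) = Add(Rational(-1, 2), Mul(Rational(1, 4), Pow(-78, 2))) = Add(Rational(-1, 2), Mul(Rational(1, 4), 6084)) = Add(Rational(-1, 2), 1521) = Rational(3041, 2) ≈ 1520.5)
Mul(f, Pow(Function('Z')(Function('h')(-8, Add(-4, 0)), -195), -1)) = Mul(Rational(3041, 2), Pow(Add(-10, Mul(-112, -195)), -1)) = Mul(Rational(3041, 2), Pow(Add(-10, 21840), -1)) = Mul(Rational(3041, 2), Pow(21830, -1)) = Mul(Rational(3041, 2), Rational(1, 21830)) = Rational(3041, 43660)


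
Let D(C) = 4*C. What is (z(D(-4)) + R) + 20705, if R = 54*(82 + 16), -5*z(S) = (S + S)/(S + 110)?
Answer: 6109311/235 ≈ 25997.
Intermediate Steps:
z(S) = -2*S/(5*(110 + S)) (z(S) = -(S + S)/(5*(S + 110)) = -2*S/(5*(110 + S)))
R = 5292 (R = 54*98 = 5292)
(z(D(-4)) + R) + 20705 = (-2*4*(-4)/(550 + 5*(4*(-4))) + 5292) + 20705 = (-2*(-16)/(550 + 5*(-16)) + 5292) + 20705 = (-2*(-16)/(550 - 80) + 5292) + 20705 = (-2*(-16)/470 + 5292) + 20705 = (-2*(-16)*1/470 + 5292) + 20705 = (16/235 + 5292) + 20705 = 1243636/235 + 20705 = 6109311/235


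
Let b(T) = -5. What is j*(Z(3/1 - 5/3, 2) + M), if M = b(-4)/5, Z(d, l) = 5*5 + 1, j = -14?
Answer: -350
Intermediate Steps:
Z(d, l) = 26 (Z(d, l) = 25 + 1 = 26)
M = -1 (M = -5/5 = -5*⅕ = -1)
j*(Z(3/1 - 5/3, 2) + M) = -14*(26 - 1) = -14*25 = -350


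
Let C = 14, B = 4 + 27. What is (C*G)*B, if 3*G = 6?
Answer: 868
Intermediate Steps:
B = 31
G = 2 (G = (⅓)*6 = 2)
(C*G)*B = (14*2)*31 = 28*31 = 868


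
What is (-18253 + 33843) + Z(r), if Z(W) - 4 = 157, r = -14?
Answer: 15751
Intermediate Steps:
Z(W) = 161 (Z(W) = 4 + 157 = 161)
(-18253 + 33843) + Z(r) = (-18253 + 33843) + 161 = 15590 + 161 = 15751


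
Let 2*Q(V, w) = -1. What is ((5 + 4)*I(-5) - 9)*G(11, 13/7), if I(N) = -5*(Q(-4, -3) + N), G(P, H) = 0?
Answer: 0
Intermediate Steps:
Q(V, w) = -½ (Q(V, w) = (½)*(-1) = -½)
I(N) = 5/2 - 5*N (I(N) = -5*(-½ + N) = 5/2 - 5*N)
((5 + 4)*I(-5) - 9)*G(11, 13/7) = ((5 + 4)*(5/2 - 5*(-5)) - 9)*0 = (9*(5/2 + 25) - 9)*0 = (9*(55/2) - 9)*0 = (495/2 - 9)*0 = (477/2)*0 = 0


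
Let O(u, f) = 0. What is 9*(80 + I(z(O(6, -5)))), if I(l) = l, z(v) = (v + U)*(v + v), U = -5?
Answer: 720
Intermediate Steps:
z(v) = 2*v*(-5 + v) (z(v) = (v - 5)*(v + v) = (-5 + v)*(2*v) = 2*v*(-5 + v))
9*(80 + I(z(O(6, -5)))) = 9*(80 + 2*0*(-5 + 0)) = 9*(80 + 2*0*(-5)) = 9*(80 + 0) = 9*80 = 720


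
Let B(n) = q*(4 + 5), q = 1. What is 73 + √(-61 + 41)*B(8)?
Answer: 73 + 18*I*√5 ≈ 73.0 + 40.249*I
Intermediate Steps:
B(n) = 9 (B(n) = 1*(4 + 5) = 1*9 = 9)
73 + √(-61 + 41)*B(8) = 73 + √(-61 + 41)*9 = 73 + √(-20)*9 = 73 + (2*I*√5)*9 = 73 + 18*I*√5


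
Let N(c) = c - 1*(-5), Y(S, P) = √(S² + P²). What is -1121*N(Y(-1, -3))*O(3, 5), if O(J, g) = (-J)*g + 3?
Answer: 67260 + 13452*√10 ≈ 1.0980e+5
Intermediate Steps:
O(J, g) = 3 - J*g (O(J, g) = -J*g + 3 = 3 - J*g)
Y(S, P) = √(P² + S²)
N(c) = 5 + c (N(c) = c + 5 = 5 + c)
-1121*N(Y(-1, -3))*O(3, 5) = -1121*(5 + √((-3)² + (-1)²))*(3 - 1*3*5) = -1121*(5 + √(9 + 1))*(3 - 15) = -1121*(5 + √10)*(-12) = -1121*(-60 - 12*√10) = 67260 + 13452*√10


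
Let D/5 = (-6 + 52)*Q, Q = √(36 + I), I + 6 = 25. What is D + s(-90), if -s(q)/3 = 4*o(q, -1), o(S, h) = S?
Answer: 1080 + 230*√55 ≈ 2785.7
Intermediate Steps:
I = 19 (I = -6 + 25 = 19)
s(q) = -12*q
Q = √55 (Q = √(36 + 19) = √55 ≈ 7.4162)
D = 230*√55 (D = 5*((-6 + 52)*√55) = 5*(46*√55) = 230*√55 ≈ 1705.7)
D + s(-90) = 230*√55 - 12*(-90) = 230*√55 + 1080 = 1080 + 230*√55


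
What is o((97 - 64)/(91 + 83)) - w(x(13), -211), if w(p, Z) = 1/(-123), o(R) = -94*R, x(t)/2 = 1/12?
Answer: -63562/3567 ≈ -17.819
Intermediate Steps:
x(t) = ⅙ (x(t) = 2/12 = 2*(1/12) = ⅙)
w(p, Z) = -1/123
o((97 - 64)/(91 + 83)) - w(x(13), -211) = -94*(97 - 64)/(91 + 83) - 1*(-1/123) = -3102/174 + 1/123 = -94*11/58 + 1/123 = -517/29 + 1/123 = -63562/3567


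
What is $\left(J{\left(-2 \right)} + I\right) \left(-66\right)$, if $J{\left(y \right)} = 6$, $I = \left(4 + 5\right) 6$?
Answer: $-3960$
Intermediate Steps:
$I = 54$ ($I = 9 \cdot 6 = 54$)
$\left(J{\left(-2 \right)} + I\right) \left(-66\right) = \left(6 + 54\right) \left(-66\right) = 60 \left(-66\right) = -3960$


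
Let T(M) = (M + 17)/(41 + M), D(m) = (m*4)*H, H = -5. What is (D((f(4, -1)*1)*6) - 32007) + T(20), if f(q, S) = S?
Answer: -1945070/61 ≈ -31886.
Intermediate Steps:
D(m) = -20*m (D(m) = (m*4)*(-5) = (4*m)*(-5) = -20*m)
T(M) = (17 + M)/(41 + M)
(D((f(4, -1)*1)*6) - 32007) + T(20) = (-20*(-1*1)*6 - 32007) + (17 + 20)/(41 + 20) = (-(-20)*6 - 32007) + 37/61 = (-20*(-6) - 32007) + (1/61)*37 = (120 - 32007) + 37/61 = -31887 + 37/61 = -1945070/61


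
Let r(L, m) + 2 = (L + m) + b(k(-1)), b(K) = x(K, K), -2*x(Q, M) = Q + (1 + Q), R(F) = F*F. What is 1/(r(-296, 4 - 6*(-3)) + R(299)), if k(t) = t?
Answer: 2/178251 ≈ 1.1220e-5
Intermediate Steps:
R(F) = F**2
x(Q, M) = -1/2 - Q (x(Q, M) = -(Q + (1 + Q))/2 = -(1 + 2*Q)/2 = -1/2 - Q)
b(K) = -1/2 - K
r(L, m) = -3/2 + L + m (r(L, m) = -2 + ((L + m) + (-1/2 - 1*(-1))) = -2 + ((L + m) + (-1/2 + 1)) = -2 + ((L + m) + 1/2) = -2 + (1/2 + L + m) = -3/2 + L + m)
1/(r(-296, 4 - 6*(-3)) + R(299)) = 1/((-3/2 - 296 + (4 - 6*(-3))) + 299**2) = 1/((-3/2 - 296 + (4 + 18)) + 89401) = 1/((-3/2 - 296 + 22) + 89401) = 1/(-551/2 + 89401) = 1/(178251/2) = 2/178251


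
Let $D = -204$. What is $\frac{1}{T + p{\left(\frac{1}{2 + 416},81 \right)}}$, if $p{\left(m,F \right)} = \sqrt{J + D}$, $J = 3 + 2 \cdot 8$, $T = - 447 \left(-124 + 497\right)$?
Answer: $- \frac{166731}{27799226546} - \frac{i \sqrt{185}}{27799226546} \approx -5.9977 \cdot 10^{-6} - 4.8928 \cdot 10^{-10} i$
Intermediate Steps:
$T = -166731$ ($T = \left(-447\right) 373 = -166731$)
$J = 19$ ($J = 3 + 16 = 19$)
$p{\left(m,F \right)} = i \sqrt{185}$ ($p{\left(m,F \right)} = \sqrt{19 - 204} = \sqrt{-185} = i \sqrt{185}$)
$\frac{1}{T + p{\left(\frac{1}{2 + 416},81 \right)}} = \frac{1}{-166731 + i \sqrt{185}}$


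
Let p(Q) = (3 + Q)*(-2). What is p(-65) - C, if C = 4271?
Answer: -4147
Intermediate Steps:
p(Q) = -6 - 2*Q
p(-65) - C = (-6 - 2*(-65)) - 1*4271 = (-6 + 130) - 4271 = 124 - 4271 = -4147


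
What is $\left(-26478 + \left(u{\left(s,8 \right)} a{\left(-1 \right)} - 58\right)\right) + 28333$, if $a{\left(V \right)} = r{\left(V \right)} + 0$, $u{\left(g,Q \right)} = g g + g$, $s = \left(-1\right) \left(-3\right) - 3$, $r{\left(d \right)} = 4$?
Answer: $1797$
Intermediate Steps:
$s = 0$ ($s = 3 - 3 = 0$)
$u{\left(g,Q \right)} = g + g^{2}$ ($u{\left(g,Q \right)} = g^{2} + g = g + g^{2}$)
$a{\left(V \right)} = 4$ ($a{\left(V \right)} = 4 + 0 = 4$)
$\left(-26478 + \left(u{\left(s,8 \right)} a{\left(-1 \right)} - 58\right)\right) + 28333 = \left(-26478 - \left(58 - 0 \left(1 + 0\right) 4\right)\right) + 28333 = \left(-26478 - \left(58 - 0 \cdot 1 \cdot 4\right)\right) + 28333 = \left(-26478 + \left(0 \cdot 4 - 58\right)\right) + 28333 = \left(-26478 + \left(0 - 58\right)\right) + 28333 = \left(-26478 - 58\right) + 28333 = -26536 + 28333 = 1797$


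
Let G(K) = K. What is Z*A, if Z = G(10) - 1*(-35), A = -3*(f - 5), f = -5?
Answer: 1350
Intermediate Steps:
A = 30 (A = -3*(-5 - 5) = -3*(-10) = 30)
Z = 45 (Z = 10 - 1*(-35) = 10 + 35 = 45)
Z*A = 45*30 = 1350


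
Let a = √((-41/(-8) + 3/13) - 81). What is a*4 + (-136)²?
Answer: 18496 + I*√204542/13 ≈ 18496.0 + 34.789*I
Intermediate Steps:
a = I*√204542/52 (a = √((-41*(-⅛) + 3*(1/13)) - 81) = √((41/8 + 3/13) - 81) = √(557/104 - 81) = √(-7867/104) = I*√204542/52 ≈ 8.6974*I)
a*4 + (-136)² = (I*√204542/52)*4 + (-136)² = I*√204542/13 + 18496 = 18496 + I*√204542/13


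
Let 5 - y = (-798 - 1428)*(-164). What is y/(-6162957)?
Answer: 365059/6162957 ≈ 0.059234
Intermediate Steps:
y = -365059 (y = 5 - (-798 - 1428)*(-164) = 5 - (-2226)*(-164) = 5 - 1*365064 = 5 - 365064 = -365059)
y/(-6162957) = -365059/(-6162957) = -365059*(-1/6162957) = 365059/6162957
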